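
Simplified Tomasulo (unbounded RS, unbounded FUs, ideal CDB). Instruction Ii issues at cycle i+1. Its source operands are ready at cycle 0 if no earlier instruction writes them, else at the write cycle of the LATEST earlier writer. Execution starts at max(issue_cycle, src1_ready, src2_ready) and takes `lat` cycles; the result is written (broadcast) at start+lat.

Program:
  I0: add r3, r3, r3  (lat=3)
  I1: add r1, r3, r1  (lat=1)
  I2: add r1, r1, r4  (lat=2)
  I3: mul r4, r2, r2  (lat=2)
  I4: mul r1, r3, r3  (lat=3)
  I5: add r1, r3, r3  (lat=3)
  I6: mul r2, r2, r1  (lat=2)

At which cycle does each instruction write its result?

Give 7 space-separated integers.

I0 add r3: issue@1 deps=(None,None) exec_start@1 write@4
I1 add r1: issue@2 deps=(0,None) exec_start@4 write@5
I2 add r1: issue@3 deps=(1,None) exec_start@5 write@7
I3 mul r4: issue@4 deps=(None,None) exec_start@4 write@6
I4 mul r1: issue@5 deps=(0,0) exec_start@5 write@8
I5 add r1: issue@6 deps=(0,0) exec_start@6 write@9
I6 mul r2: issue@7 deps=(None,5) exec_start@9 write@11

Answer: 4 5 7 6 8 9 11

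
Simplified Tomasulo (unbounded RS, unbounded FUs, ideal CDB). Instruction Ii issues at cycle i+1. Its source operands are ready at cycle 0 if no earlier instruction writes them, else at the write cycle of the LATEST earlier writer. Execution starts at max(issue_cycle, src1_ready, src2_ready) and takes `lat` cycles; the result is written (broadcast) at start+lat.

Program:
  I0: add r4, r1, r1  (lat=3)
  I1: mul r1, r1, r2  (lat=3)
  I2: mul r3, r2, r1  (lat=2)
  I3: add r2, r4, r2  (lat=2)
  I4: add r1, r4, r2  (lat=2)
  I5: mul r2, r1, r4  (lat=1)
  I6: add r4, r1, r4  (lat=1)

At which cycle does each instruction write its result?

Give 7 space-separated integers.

Answer: 4 5 7 6 8 9 9

Derivation:
I0 add r4: issue@1 deps=(None,None) exec_start@1 write@4
I1 mul r1: issue@2 deps=(None,None) exec_start@2 write@5
I2 mul r3: issue@3 deps=(None,1) exec_start@5 write@7
I3 add r2: issue@4 deps=(0,None) exec_start@4 write@6
I4 add r1: issue@5 deps=(0,3) exec_start@6 write@8
I5 mul r2: issue@6 deps=(4,0) exec_start@8 write@9
I6 add r4: issue@7 deps=(4,0) exec_start@8 write@9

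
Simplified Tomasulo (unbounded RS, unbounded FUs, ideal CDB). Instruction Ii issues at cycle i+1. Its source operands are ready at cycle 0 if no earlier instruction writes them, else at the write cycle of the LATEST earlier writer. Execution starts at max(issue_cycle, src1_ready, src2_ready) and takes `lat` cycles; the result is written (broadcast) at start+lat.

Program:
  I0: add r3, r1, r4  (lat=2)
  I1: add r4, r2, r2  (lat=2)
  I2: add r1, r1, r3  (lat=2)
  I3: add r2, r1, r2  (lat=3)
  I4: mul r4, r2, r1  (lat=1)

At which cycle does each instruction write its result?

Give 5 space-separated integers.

Answer: 3 4 5 8 9

Derivation:
I0 add r3: issue@1 deps=(None,None) exec_start@1 write@3
I1 add r4: issue@2 deps=(None,None) exec_start@2 write@4
I2 add r1: issue@3 deps=(None,0) exec_start@3 write@5
I3 add r2: issue@4 deps=(2,None) exec_start@5 write@8
I4 mul r4: issue@5 deps=(3,2) exec_start@8 write@9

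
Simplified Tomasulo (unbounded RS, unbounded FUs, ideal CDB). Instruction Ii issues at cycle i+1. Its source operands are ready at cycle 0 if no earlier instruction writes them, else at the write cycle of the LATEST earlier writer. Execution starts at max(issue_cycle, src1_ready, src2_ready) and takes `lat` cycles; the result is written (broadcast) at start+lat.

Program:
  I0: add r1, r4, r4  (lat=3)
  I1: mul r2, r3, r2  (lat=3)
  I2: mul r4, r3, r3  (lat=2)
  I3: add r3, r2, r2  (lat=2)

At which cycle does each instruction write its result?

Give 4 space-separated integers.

I0 add r1: issue@1 deps=(None,None) exec_start@1 write@4
I1 mul r2: issue@2 deps=(None,None) exec_start@2 write@5
I2 mul r4: issue@3 deps=(None,None) exec_start@3 write@5
I3 add r3: issue@4 deps=(1,1) exec_start@5 write@7

Answer: 4 5 5 7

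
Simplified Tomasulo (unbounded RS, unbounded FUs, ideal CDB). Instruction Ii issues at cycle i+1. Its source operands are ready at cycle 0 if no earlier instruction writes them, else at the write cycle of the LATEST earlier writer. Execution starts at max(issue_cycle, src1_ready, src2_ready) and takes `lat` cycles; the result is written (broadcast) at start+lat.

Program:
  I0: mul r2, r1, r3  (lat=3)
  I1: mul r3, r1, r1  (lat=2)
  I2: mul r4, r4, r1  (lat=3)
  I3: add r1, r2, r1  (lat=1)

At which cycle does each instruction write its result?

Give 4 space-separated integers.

Answer: 4 4 6 5

Derivation:
I0 mul r2: issue@1 deps=(None,None) exec_start@1 write@4
I1 mul r3: issue@2 deps=(None,None) exec_start@2 write@4
I2 mul r4: issue@3 deps=(None,None) exec_start@3 write@6
I3 add r1: issue@4 deps=(0,None) exec_start@4 write@5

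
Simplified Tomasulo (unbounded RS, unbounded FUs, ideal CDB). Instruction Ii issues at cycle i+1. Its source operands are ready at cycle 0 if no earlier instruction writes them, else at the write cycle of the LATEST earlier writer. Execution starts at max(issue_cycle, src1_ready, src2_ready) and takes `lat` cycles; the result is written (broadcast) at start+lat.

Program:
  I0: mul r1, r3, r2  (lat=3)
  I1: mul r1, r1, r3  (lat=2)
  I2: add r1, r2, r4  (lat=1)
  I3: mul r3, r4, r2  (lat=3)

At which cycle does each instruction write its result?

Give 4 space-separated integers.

I0 mul r1: issue@1 deps=(None,None) exec_start@1 write@4
I1 mul r1: issue@2 deps=(0,None) exec_start@4 write@6
I2 add r1: issue@3 deps=(None,None) exec_start@3 write@4
I3 mul r3: issue@4 deps=(None,None) exec_start@4 write@7

Answer: 4 6 4 7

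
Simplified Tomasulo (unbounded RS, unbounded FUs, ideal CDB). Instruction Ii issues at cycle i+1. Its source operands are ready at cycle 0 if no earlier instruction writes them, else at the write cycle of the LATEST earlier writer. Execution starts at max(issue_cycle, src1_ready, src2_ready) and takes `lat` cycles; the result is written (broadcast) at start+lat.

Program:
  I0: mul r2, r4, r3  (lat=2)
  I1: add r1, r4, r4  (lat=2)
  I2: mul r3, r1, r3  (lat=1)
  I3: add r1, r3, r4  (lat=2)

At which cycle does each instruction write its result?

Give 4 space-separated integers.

I0 mul r2: issue@1 deps=(None,None) exec_start@1 write@3
I1 add r1: issue@2 deps=(None,None) exec_start@2 write@4
I2 mul r3: issue@3 deps=(1,None) exec_start@4 write@5
I3 add r1: issue@4 deps=(2,None) exec_start@5 write@7

Answer: 3 4 5 7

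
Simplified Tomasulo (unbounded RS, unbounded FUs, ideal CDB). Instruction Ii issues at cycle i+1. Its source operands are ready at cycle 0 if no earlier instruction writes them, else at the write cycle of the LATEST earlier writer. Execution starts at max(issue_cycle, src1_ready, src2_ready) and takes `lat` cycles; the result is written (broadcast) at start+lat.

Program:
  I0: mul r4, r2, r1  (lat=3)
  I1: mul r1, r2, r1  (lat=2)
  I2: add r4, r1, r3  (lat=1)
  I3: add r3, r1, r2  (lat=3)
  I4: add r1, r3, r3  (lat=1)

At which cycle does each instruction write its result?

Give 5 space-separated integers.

I0 mul r4: issue@1 deps=(None,None) exec_start@1 write@4
I1 mul r1: issue@2 deps=(None,None) exec_start@2 write@4
I2 add r4: issue@3 deps=(1,None) exec_start@4 write@5
I3 add r3: issue@4 deps=(1,None) exec_start@4 write@7
I4 add r1: issue@5 deps=(3,3) exec_start@7 write@8

Answer: 4 4 5 7 8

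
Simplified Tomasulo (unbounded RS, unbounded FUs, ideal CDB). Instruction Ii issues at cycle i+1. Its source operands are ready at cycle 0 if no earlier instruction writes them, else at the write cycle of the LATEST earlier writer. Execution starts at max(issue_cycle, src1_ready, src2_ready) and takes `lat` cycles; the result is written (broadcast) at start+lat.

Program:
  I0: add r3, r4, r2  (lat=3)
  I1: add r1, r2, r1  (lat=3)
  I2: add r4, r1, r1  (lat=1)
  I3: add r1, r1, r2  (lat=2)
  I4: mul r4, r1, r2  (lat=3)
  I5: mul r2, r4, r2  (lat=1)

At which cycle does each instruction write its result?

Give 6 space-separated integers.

I0 add r3: issue@1 deps=(None,None) exec_start@1 write@4
I1 add r1: issue@2 deps=(None,None) exec_start@2 write@5
I2 add r4: issue@3 deps=(1,1) exec_start@5 write@6
I3 add r1: issue@4 deps=(1,None) exec_start@5 write@7
I4 mul r4: issue@5 deps=(3,None) exec_start@7 write@10
I5 mul r2: issue@6 deps=(4,None) exec_start@10 write@11

Answer: 4 5 6 7 10 11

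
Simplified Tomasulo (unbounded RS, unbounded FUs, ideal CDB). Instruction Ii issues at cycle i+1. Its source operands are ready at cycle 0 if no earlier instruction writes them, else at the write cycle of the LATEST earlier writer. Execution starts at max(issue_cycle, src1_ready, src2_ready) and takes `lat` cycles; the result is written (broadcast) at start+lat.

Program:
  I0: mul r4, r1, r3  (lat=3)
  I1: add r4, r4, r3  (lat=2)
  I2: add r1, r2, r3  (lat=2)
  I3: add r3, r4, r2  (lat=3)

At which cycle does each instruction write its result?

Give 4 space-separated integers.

I0 mul r4: issue@1 deps=(None,None) exec_start@1 write@4
I1 add r4: issue@2 deps=(0,None) exec_start@4 write@6
I2 add r1: issue@3 deps=(None,None) exec_start@3 write@5
I3 add r3: issue@4 deps=(1,None) exec_start@6 write@9

Answer: 4 6 5 9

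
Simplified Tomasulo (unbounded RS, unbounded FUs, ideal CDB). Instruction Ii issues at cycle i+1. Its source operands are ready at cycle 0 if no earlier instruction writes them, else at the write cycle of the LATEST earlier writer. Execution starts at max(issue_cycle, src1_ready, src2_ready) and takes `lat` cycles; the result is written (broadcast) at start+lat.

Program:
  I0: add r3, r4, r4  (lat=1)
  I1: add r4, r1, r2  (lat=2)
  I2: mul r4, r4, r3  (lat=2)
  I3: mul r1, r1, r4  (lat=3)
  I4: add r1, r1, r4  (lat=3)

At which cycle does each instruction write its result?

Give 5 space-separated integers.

Answer: 2 4 6 9 12

Derivation:
I0 add r3: issue@1 deps=(None,None) exec_start@1 write@2
I1 add r4: issue@2 deps=(None,None) exec_start@2 write@4
I2 mul r4: issue@3 deps=(1,0) exec_start@4 write@6
I3 mul r1: issue@4 deps=(None,2) exec_start@6 write@9
I4 add r1: issue@5 deps=(3,2) exec_start@9 write@12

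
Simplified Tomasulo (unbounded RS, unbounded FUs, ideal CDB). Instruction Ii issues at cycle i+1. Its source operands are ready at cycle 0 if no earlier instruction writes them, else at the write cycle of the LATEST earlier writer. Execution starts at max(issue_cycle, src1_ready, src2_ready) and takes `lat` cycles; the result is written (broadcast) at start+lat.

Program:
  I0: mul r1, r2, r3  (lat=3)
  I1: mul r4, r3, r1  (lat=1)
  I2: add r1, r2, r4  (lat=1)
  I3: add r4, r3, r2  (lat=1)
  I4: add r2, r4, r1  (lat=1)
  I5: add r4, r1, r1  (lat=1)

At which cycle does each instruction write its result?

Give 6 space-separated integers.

Answer: 4 5 6 5 7 7

Derivation:
I0 mul r1: issue@1 deps=(None,None) exec_start@1 write@4
I1 mul r4: issue@2 deps=(None,0) exec_start@4 write@5
I2 add r1: issue@3 deps=(None,1) exec_start@5 write@6
I3 add r4: issue@4 deps=(None,None) exec_start@4 write@5
I4 add r2: issue@5 deps=(3,2) exec_start@6 write@7
I5 add r4: issue@6 deps=(2,2) exec_start@6 write@7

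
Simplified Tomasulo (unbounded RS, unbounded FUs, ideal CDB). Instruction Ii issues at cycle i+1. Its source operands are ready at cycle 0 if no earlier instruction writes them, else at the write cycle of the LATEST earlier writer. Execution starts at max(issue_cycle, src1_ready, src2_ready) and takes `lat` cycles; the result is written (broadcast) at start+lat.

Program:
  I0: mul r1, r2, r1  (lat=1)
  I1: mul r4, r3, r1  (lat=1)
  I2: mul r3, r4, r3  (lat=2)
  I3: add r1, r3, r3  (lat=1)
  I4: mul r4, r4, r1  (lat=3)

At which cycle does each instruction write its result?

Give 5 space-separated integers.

I0 mul r1: issue@1 deps=(None,None) exec_start@1 write@2
I1 mul r4: issue@2 deps=(None,0) exec_start@2 write@3
I2 mul r3: issue@3 deps=(1,None) exec_start@3 write@5
I3 add r1: issue@4 deps=(2,2) exec_start@5 write@6
I4 mul r4: issue@5 deps=(1,3) exec_start@6 write@9

Answer: 2 3 5 6 9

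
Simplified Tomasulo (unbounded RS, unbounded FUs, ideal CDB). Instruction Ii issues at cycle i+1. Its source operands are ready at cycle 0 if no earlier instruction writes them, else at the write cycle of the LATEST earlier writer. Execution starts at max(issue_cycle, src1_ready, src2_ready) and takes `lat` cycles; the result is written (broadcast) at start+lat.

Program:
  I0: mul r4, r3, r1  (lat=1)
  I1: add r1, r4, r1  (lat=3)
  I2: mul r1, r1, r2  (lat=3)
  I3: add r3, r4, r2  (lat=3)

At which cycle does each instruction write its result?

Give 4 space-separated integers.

I0 mul r4: issue@1 deps=(None,None) exec_start@1 write@2
I1 add r1: issue@2 deps=(0,None) exec_start@2 write@5
I2 mul r1: issue@3 deps=(1,None) exec_start@5 write@8
I3 add r3: issue@4 deps=(0,None) exec_start@4 write@7

Answer: 2 5 8 7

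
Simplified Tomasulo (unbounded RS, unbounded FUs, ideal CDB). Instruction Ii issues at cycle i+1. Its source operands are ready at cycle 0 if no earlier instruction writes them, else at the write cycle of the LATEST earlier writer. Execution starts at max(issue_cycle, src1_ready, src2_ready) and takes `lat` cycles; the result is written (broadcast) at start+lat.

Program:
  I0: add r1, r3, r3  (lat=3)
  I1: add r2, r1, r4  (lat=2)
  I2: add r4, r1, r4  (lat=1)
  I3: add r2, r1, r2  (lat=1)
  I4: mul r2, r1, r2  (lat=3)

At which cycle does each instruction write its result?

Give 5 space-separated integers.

Answer: 4 6 5 7 10

Derivation:
I0 add r1: issue@1 deps=(None,None) exec_start@1 write@4
I1 add r2: issue@2 deps=(0,None) exec_start@4 write@6
I2 add r4: issue@3 deps=(0,None) exec_start@4 write@5
I3 add r2: issue@4 deps=(0,1) exec_start@6 write@7
I4 mul r2: issue@5 deps=(0,3) exec_start@7 write@10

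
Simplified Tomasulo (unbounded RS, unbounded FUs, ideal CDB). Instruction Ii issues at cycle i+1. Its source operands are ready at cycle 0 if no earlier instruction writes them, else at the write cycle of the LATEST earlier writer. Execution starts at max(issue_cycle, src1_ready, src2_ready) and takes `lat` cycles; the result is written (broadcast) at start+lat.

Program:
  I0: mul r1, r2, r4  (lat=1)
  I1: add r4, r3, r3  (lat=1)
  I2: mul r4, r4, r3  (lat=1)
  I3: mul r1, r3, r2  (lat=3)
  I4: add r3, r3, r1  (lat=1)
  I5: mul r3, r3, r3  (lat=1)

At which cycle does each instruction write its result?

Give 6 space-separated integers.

Answer: 2 3 4 7 8 9

Derivation:
I0 mul r1: issue@1 deps=(None,None) exec_start@1 write@2
I1 add r4: issue@2 deps=(None,None) exec_start@2 write@3
I2 mul r4: issue@3 deps=(1,None) exec_start@3 write@4
I3 mul r1: issue@4 deps=(None,None) exec_start@4 write@7
I4 add r3: issue@5 deps=(None,3) exec_start@7 write@8
I5 mul r3: issue@6 deps=(4,4) exec_start@8 write@9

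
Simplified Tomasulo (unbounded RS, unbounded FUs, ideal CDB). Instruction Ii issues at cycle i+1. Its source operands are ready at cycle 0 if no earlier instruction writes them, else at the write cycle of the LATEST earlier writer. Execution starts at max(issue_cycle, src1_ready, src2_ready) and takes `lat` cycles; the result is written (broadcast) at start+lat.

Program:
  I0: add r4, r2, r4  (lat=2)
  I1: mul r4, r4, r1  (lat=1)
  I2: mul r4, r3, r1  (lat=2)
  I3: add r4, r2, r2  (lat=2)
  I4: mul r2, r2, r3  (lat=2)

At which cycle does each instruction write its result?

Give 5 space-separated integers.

I0 add r4: issue@1 deps=(None,None) exec_start@1 write@3
I1 mul r4: issue@2 deps=(0,None) exec_start@3 write@4
I2 mul r4: issue@3 deps=(None,None) exec_start@3 write@5
I3 add r4: issue@4 deps=(None,None) exec_start@4 write@6
I4 mul r2: issue@5 deps=(None,None) exec_start@5 write@7

Answer: 3 4 5 6 7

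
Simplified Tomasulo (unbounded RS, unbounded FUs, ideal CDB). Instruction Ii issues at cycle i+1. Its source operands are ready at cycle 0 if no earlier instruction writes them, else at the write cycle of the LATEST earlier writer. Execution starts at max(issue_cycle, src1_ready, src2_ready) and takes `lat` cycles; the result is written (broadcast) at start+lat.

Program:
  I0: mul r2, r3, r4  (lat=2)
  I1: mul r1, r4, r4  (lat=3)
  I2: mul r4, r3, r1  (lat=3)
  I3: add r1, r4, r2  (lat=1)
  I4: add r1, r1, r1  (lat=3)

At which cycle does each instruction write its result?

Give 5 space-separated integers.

Answer: 3 5 8 9 12

Derivation:
I0 mul r2: issue@1 deps=(None,None) exec_start@1 write@3
I1 mul r1: issue@2 deps=(None,None) exec_start@2 write@5
I2 mul r4: issue@3 deps=(None,1) exec_start@5 write@8
I3 add r1: issue@4 deps=(2,0) exec_start@8 write@9
I4 add r1: issue@5 deps=(3,3) exec_start@9 write@12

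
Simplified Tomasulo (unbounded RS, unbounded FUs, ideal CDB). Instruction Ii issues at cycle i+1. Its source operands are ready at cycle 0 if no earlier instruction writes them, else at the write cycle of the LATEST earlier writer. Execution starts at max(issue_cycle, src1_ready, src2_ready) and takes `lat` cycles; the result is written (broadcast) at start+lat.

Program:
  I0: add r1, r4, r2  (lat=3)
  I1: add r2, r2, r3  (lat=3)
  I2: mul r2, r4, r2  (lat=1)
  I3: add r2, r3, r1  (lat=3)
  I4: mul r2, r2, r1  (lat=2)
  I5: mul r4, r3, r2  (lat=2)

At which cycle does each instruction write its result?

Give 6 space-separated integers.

I0 add r1: issue@1 deps=(None,None) exec_start@1 write@4
I1 add r2: issue@2 deps=(None,None) exec_start@2 write@5
I2 mul r2: issue@3 deps=(None,1) exec_start@5 write@6
I3 add r2: issue@4 deps=(None,0) exec_start@4 write@7
I4 mul r2: issue@5 deps=(3,0) exec_start@7 write@9
I5 mul r4: issue@6 deps=(None,4) exec_start@9 write@11

Answer: 4 5 6 7 9 11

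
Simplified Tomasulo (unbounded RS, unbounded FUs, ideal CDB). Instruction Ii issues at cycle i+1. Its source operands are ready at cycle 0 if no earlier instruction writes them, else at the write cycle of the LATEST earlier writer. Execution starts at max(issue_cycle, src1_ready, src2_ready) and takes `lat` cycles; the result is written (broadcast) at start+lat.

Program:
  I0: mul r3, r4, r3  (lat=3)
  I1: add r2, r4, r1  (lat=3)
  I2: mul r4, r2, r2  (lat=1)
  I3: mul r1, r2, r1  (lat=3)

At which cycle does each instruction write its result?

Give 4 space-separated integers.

Answer: 4 5 6 8

Derivation:
I0 mul r3: issue@1 deps=(None,None) exec_start@1 write@4
I1 add r2: issue@2 deps=(None,None) exec_start@2 write@5
I2 mul r4: issue@3 deps=(1,1) exec_start@5 write@6
I3 mul r1: issue@4 deps=(1,None) exec_start@5 write@8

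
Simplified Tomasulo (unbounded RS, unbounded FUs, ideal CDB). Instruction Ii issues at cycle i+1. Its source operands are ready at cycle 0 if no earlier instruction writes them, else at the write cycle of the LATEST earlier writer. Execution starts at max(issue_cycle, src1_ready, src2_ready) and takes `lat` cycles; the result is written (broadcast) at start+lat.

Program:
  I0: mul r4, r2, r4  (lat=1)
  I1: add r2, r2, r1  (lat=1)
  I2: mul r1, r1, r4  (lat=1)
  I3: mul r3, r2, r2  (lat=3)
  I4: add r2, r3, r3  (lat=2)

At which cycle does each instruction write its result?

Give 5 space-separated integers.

I0 mul r4: issue@1 deps=(None,None) exec_start@1 write@2
I1 add r2: issue@2 deps=(None,None) exec_start@2 write@3
I2 mul r1: issue@3 deps=(None,0) exec_start@3 write@4
I3 mul r3: issue@4 deps=(1,1) exec_start@4 write@7
I4 add r2: issue@5 deps=(3,3) exec_start@7 write@9

Answer: 2 3 4 7 9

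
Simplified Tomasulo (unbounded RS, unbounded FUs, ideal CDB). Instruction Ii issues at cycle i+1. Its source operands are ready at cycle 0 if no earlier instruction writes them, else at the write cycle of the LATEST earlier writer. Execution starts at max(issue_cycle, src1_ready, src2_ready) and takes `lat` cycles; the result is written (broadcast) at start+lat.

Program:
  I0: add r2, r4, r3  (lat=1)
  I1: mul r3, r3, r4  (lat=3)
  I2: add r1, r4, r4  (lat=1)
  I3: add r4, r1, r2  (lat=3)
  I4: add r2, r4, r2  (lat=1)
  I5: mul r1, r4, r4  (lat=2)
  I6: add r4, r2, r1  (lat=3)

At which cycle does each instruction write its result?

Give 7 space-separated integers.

Answer: 2 5 4 7 8 9 12

Derivation:
I0 add r2: issue@1 deps=(None,None) exec_start@1 write@2
I1 mul r3: issue@2 deps=(None,None) exec_start@2 write@5
I2 add r1: issue@3 deps=(None,None) exec_start@3 write@4
I3 add r4: issue@4 deps=(2,0) exec_start@4 write@7
I4 add r2: issue@5 deps=(3,0) exec_start@7 write@8
I5 mul r1: issue@6 deps=(3,3) exec_start@7 write@9
I6 add r4: issue@7 deps=(4,5) exec_start@9 write@12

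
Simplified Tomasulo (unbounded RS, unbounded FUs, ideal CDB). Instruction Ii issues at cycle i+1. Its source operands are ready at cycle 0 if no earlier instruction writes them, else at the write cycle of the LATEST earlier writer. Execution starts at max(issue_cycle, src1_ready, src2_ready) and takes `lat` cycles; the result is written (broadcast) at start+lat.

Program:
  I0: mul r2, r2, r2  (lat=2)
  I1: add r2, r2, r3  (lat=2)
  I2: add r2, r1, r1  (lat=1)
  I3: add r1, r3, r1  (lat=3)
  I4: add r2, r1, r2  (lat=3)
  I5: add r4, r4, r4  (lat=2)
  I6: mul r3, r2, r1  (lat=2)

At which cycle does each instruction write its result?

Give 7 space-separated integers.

Answer: 3 5 4 7 10 8 12

Derivation:
I0 mul r2: issue@1 deps=(None,None) exec_start@1 write@3
I1 add r2: issue@2 deps=(0,None) exec_start@3 write@5
I2 add r2: issue@3 deps=(None,None) exec_start@3 write@4
I3 add r1: issue@4 deps=(None,None) exec_start@4 write@7
I4 add r2: issue@5 deps=(3,2) exec_start@7 write@10
I5 add r4: issue@6 deps=(None,None) exec_start@6 write@8
I6 mul r3: issue@7 deps=(4,3) exec_start@10 write@12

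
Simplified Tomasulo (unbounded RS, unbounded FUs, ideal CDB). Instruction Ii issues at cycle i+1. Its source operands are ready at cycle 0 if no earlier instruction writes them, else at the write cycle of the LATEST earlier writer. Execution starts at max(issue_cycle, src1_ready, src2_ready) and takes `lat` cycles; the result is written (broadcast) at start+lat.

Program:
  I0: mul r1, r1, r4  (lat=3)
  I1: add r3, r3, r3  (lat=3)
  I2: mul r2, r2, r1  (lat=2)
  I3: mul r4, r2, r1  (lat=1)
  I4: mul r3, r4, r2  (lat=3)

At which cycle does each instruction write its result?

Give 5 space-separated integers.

Answer: 4 5 6 7 10

Derivation:
I0 mul r1: issue@1 deps=(None,None) exec_start@1 write@4
I1 add r3: issue@2 deps=(None,None) exec_start@2 write@5
I2 mul r2: issue@3 deps=(None,0) exec_start@4 write@6
I3 mul r4: issue@4 deps=(2,0) exec_start@6 write@7
I4 mul r3: issue@5 deps=(3,2) exec_start@7 write@10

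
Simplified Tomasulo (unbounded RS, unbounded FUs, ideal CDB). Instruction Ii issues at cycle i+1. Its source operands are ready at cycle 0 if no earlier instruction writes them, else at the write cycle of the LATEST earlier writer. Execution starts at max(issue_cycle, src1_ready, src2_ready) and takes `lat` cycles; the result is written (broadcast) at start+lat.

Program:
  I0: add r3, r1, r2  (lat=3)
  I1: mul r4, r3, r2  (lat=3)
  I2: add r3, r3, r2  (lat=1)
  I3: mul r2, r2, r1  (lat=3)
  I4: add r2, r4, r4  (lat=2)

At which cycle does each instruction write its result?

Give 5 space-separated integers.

I0 add r3: issue@1 deps=(None,None) exec_start@1 write@4
I1 mul r4: issue@2 deps=(0,None) exec_start@4 write@7
I2 add r3: issue@3 deps=(0,None) exec_start@4 write@5
I3 mul r2: issue@4 deps=(None,None) exec_start@4 write@7
I4 add r2: issue@5 deps=(1,1) exec_start@7 write@9

Answer: 4 7 5 7 9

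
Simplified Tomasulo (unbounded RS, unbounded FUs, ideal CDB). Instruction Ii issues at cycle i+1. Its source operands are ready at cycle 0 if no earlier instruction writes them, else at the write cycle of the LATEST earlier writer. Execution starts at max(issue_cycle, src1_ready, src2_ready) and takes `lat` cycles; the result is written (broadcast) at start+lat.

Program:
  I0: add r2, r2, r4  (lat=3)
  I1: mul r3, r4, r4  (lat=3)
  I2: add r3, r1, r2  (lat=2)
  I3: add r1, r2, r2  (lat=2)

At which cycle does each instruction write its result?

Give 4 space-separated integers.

I0 add r2: issue@1 deps=(None,None) exec_start@1 write@4
I1 mul r3: issue@2 deps=(None,None) exec_start@2 write@5
I2 add r3: issue@3 deps=(None,0) exec_start@4 write@6
I3 add r1: issue@4 deps=(0,0) exec_start@4 write@6

Answer: 4 5 6 6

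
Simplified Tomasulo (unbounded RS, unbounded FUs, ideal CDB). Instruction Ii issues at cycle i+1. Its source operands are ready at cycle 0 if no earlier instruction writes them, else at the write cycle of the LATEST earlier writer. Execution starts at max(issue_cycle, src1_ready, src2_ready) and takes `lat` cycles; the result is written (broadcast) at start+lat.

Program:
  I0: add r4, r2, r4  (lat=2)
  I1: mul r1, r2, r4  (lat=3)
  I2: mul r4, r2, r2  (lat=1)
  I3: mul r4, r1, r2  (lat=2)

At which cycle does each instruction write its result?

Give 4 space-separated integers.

I0 add r4: issue@1 deps=(None,None) exec_start@1 write@3
I1 mul r1: issue@2 deps=(None,0) exec_start@3 write@6
I2 mul r4: issue@3 deps=(None,None) exec_start@3 write@4
I3 mul r4: issue@4 deps=(1,None) exec_start@6 write@8

Answer: 3 6 4 8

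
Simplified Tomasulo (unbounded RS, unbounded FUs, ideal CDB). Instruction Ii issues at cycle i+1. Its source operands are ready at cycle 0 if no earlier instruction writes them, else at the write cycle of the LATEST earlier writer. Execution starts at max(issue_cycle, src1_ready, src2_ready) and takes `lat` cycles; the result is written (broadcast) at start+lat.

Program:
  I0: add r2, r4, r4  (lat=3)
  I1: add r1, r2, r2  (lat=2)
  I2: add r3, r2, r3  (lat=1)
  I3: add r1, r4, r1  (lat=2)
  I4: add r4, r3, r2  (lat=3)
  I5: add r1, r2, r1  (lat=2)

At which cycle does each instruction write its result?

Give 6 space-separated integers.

Answer: 4 6 5 8 8 10

Derivation:
I0 add r2: issue@1 deps=(None,None) exec_start@1 write@4
I1 add r1: issue@2 deps=(0,0) exec_start@4 write@6
I2 add r3: issue@3 deps=(0,None) exec_start@4 write@5
I3 add r1: issue@4 deps=(None,1) exec_start@6 write@8
I4 add r4: issue@5 deps=(2,0) exec_start@5 write@8
I5 add r1: issue@6 deps=(0,3) exec_start@8 write@10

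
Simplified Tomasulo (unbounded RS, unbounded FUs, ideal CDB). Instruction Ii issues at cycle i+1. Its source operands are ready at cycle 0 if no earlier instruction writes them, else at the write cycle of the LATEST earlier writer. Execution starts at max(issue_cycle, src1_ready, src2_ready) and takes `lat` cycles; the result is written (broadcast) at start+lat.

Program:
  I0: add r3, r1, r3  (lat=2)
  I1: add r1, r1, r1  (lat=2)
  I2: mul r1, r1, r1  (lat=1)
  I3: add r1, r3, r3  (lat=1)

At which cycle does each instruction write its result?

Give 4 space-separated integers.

I0 add r3: issue@1 deps=(None,None) exec_start@1 write@3
I1 add r1: issue@2 deps=(None,None) exec_start@2 write@4
I2 mul r1: issue@3 deps=(1,1) exec_start@4 write@5
I3 add r1: issue@4 deps=(0,0) exec_start@4 write@5

Answer: 3 4 5 5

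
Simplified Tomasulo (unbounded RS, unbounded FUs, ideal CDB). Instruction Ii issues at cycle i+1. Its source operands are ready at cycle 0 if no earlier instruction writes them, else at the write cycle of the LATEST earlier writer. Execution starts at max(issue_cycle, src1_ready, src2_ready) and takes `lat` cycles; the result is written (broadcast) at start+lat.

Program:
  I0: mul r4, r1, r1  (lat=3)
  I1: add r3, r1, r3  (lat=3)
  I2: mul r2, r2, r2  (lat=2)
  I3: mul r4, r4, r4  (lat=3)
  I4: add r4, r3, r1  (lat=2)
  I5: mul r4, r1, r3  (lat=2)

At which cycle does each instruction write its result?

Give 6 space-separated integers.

Answer: 4 5 5 7 7 8

Derivation:
I0 mul r4: issue@1 deps=(None,None) exec_start@1 write@4
I1 add r3: issue@2 deps=(None,None) exec_start@2 write@5
I2 mul r2: issue@3 deps=(None,None) exec_start@3 write@5
I3 mul r4: issue@4 deps=(0,0) exec_start@4 write@7
I4 add r4: issue@5 deps=(1,None) exec_start@5 write@7
I5 mul r4: issue@6 deps=(None,1) exec_start@6 write@8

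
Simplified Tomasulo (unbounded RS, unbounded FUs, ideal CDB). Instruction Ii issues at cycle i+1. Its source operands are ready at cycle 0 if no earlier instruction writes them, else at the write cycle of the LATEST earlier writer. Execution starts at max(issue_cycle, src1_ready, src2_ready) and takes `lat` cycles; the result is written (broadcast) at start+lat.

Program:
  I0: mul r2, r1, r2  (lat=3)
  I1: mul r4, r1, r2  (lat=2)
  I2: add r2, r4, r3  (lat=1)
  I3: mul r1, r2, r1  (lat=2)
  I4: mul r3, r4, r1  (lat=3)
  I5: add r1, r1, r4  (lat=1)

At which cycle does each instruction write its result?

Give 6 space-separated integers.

I0 mul r2: issue@1 deps=(None,None) exec_start@1 write@4
I1 mul r4: issue@2 deps=(None,0) exec_start@4 write@6
I2 add r2: issue@3 deps=(1,None) exec_start@6 write@7
I3 mul r1: issue@4 deps=(2,None) exec_start@7 write@9
I4 mul r3: issue@5 deps=(1,3) exec_start@9 write@12
I5 add r1: issue@6 deps=(3,1) exec_start@9 write@10

Answer: 4 6 7 9 12 10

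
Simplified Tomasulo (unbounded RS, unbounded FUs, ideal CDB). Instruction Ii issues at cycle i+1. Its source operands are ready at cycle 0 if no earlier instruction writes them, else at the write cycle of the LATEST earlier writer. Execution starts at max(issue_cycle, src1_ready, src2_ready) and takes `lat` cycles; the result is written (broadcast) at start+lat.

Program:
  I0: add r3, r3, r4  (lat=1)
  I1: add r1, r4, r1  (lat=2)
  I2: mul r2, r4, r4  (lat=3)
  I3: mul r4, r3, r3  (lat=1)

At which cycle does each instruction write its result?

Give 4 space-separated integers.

I0 add r3: issue@1 deps=(None,None) exec_start@1 write@2
I1 add r1: issue@2 deps=(None,None) exec_start@2 write@4
I2 mul r2: issue@3 deps=(None,None) exec_start@3 write@6
I3 mul r4: issue@4 deps=(0,0) exec_start@4 write@5

Answer: 2 4 6 5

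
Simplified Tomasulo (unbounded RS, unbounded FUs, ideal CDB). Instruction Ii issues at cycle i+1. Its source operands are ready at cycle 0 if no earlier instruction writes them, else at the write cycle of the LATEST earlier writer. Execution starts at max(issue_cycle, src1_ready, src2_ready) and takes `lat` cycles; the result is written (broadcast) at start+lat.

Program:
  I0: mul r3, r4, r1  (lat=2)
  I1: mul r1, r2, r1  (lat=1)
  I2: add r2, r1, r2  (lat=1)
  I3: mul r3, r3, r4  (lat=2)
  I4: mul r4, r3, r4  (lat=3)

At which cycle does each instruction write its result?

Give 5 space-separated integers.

Answer: 3 3 4 6 9

Derivation:
I0 mul r3: issue@1 deps=(None,None) exec_start@1 write@3
I1 mul r1: issue@2 deps=(None,None) exec_start@2 write@3
I2 add r2: issue@3 deps=(1,None) exec_start@3 write@4
I3 mul r3: issue@4 deps=(0,None) exec_start@4 write@6
I4 mul r4: issue@5 deps=(3,None) exec_start@6 write@9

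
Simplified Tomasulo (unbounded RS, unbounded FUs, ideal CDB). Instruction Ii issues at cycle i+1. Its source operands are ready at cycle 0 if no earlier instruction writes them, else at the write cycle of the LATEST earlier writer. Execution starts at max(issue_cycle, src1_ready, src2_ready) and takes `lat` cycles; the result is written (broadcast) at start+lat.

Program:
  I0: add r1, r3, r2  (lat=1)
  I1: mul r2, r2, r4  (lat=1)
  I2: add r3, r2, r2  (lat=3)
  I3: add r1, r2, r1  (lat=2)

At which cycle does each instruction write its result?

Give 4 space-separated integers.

Answer: 2 3 6 6

Derivation:
I0 add r1: issue@1 deps=(None,None) exec_start@1 write@2
I1 mul r2: issue@2 deps=(None,None) exec_start@2 write@3
I2 add r3: issue@3 deps=(1,1) exec_start@3 write@6
I3 add r1: issue@4 deps=(1,0) exec_start@4 write@6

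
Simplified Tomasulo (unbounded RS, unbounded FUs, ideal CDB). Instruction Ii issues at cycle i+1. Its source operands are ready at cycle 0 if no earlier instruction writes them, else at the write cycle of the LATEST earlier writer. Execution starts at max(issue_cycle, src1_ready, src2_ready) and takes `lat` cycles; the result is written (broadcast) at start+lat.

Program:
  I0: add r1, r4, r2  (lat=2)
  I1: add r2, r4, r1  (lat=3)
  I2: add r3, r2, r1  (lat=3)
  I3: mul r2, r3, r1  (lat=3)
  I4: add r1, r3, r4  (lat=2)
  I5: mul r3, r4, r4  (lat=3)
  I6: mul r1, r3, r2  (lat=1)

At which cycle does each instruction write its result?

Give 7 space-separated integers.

Answer: 3 6 9 12 11 9 13

Derivation:
I0 add r1: issue@1 deps=(None,None) exec_start@1 write@3
I1 add r2: issue@2 deps=(None,0) exec_start@3 write@6
I2 add r3: issue@3 deps=(1,0) exec_start@6 write@9
I3 mul r2: issue@4 deps=(2,0) exec_start@9 write@12
I4 add r1: issue@5 deps=(2,None) exec_start@9 write@11
I5 mul r3: issue@6 deps=(None,None) exec_start@6 write@9
I6 mul r1: issue@7 deps=(5,3) exec_start@12 write@13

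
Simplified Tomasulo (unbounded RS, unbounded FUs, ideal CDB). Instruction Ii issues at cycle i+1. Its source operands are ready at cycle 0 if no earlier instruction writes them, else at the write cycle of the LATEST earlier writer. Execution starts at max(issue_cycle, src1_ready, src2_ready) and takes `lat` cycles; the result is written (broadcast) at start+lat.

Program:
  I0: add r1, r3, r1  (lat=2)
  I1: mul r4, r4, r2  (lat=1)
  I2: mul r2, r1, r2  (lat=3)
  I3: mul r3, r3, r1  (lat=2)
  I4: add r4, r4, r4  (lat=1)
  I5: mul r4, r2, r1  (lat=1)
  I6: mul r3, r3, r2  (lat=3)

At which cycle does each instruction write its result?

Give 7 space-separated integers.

I0 add r1: issue@1 deps=(None,None) exec_start@1 write@3
I1 mul r4: issue@2 deps=(None,None) exec_start@2 write@3
I2 mul r2: issue@3 deps=(0,None) exec_start@3 write@6
I3 mul r3: issue@4 deps=(None,0) exec_start@4 write@6
I4 add r4: issue@5 deps=(1,1) exec_start@5 write@6
I5 mul r4: issue@6 deps=(2,0) exec_start@6 write@7
I6 mul r3: issue@7 deps=(3,2) exec_start@7 write@10

Answer: 3 3 6 6 6 7 10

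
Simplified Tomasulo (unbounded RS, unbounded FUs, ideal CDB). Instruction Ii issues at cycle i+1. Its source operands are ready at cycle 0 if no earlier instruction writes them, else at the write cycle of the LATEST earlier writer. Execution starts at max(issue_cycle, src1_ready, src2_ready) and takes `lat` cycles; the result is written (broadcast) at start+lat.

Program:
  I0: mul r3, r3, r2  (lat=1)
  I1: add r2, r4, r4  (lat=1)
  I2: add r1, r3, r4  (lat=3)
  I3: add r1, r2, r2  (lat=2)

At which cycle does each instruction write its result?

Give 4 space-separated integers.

I0 mul r3: issue@1 deps=(None,None) exec_start@1 write@2
I1 add r2: issue@2 deps=(None,None) exec_start@2 write@3
I2 add r1: issue@3 deps=(0,None) exec_start@3 write@6
I3 add r1: issue@4 deps=(1,1) exec_start@4 write@6

Answer: 2 3 6 6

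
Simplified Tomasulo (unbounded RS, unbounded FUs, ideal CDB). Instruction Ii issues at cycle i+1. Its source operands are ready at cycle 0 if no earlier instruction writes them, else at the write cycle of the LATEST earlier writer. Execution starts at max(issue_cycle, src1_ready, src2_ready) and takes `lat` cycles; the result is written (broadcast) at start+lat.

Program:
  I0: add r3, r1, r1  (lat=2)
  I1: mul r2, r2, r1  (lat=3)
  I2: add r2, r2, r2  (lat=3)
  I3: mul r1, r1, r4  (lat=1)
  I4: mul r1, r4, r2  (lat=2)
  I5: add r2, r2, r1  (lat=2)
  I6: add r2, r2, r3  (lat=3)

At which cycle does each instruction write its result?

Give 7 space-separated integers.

Answer: 3 5 8 5 10 12 15

Derivation:
I0 add r3: issue@1 deps=(None,None) exec_start@1 write@3
I1 mul r2: issue@2 deps=(None,None) exec_start@2 write@5
I2 add r2: issue@3 deps=(1,1) exec_start@5 write@8
I3 mul r1: issue@4 deps=(None,None) exec_start@4 write@5
I4 mul r1: issue@5 deps=(None,2) exec_start@8 write@10
I5 add r2: issue@6 deps=(2,4) exec_start@10 write@12
I6 add r2: issue@7 deps=(5,0) exec_start@12 write@15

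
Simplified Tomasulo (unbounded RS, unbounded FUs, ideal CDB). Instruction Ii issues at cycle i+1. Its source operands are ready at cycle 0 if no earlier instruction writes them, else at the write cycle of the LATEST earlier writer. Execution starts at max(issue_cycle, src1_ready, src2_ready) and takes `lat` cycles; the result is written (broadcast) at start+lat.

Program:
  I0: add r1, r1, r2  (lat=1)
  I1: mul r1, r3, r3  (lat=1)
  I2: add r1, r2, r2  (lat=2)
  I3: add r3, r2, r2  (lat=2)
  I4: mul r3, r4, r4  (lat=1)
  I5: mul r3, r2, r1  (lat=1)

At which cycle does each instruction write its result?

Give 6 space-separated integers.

I0 add r1: issue@1 deps=(None,None) exec_start@1 write@2
I1 mul r1: issue@2 deps=(None,None) exec_start@2 write@3
I2 add r1: issue@3 deps=(None,None) exec_start@3 write@5
I3 add r3: issue@4 deps=(None,None) exec_start@4 write@6
I4 mul r3: issue@5 deps=(None,None) exec_start@5 write@6
I5 mul r3: issue@6 deps=(None,2) exec_start@6 write@7

Answer: 2 3 5 6 6 7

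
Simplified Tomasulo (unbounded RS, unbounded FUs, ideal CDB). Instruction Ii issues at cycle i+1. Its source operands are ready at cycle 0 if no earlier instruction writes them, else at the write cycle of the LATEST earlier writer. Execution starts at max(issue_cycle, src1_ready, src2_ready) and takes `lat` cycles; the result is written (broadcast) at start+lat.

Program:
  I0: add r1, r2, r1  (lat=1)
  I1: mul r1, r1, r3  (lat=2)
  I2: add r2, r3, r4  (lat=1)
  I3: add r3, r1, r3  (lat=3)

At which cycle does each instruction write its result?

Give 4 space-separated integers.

Answer: 2 4 4 7

Derivation:
I0 add r1: issue@1 deps=(None,None) exec_start@1 write@2
I1 mul r1: issue@2 deps=(0,None) exec_start@2 write@4
I2 add r2: issue@3 deps=(None,None) exec_start@3 write@4
I3 add r3: issue@4 deps=(1,None) exec_start@4 write@7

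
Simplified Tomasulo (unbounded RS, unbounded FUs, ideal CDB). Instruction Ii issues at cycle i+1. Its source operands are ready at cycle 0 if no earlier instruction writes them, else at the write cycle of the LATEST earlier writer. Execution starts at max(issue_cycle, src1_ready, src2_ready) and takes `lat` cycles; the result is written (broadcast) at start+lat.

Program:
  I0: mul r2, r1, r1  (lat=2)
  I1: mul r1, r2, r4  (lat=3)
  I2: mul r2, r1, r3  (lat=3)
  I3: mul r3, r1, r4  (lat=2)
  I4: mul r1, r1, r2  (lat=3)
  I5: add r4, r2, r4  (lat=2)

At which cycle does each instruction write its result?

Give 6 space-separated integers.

I0 mul r2: issue@1 deps=(None,None) exec_start@1 write@3
I1 mul r1: issue@2 deps=(0,None) exec_start@3 write@6
I2 mul r2: issue@3 deps=(1,None) exec_start@6 write@9
I3 mul r3: issue@4 deps=(1,None) exec_start@6 write@8
I4 mul r1: issue@5 deps=(1,2) exec_start@9 write@12
I5 add r4: issue@6 deps=(2,None) exec_start@9 write@11

Answer: 3 6 9 8 12 11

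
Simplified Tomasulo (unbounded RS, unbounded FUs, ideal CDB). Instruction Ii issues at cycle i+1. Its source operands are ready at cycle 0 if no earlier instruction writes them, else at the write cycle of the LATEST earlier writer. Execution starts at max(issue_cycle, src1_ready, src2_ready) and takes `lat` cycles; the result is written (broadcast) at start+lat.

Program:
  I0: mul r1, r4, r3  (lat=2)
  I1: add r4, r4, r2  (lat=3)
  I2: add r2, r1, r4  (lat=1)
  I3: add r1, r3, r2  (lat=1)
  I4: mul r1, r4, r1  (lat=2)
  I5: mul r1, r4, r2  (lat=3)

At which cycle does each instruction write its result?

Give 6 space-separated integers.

Answer: 3 5 6 7 9 9

Derivation:
I0 mul r1: issue@1 deps=(None,None) exec_start@1 write@3
I1 add r4: issue@2 deps=(None,None) exec_start@2 write@5
I2 add r2: issue@3 deps=(0,1) exec_start@5 write@6
I3 add r1: issue@4 deps=(None,2) exec_start@6 write@7
I4 mul r1: issue@5 deps=(1,3) exec_start@7 write@9
I5 mul r1: issue@6 deps=(1,2) exec_start@6 write@9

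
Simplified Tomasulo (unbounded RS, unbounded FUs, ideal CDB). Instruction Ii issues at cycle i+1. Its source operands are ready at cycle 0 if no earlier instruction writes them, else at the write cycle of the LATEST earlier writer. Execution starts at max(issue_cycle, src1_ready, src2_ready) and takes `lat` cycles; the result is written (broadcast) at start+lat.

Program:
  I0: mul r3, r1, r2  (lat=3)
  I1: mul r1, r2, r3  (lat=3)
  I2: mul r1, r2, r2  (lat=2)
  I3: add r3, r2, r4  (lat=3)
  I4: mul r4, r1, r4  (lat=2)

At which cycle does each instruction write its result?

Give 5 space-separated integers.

Answer: 4 7 5 7 7

Derivation:
I0 mul r3: issue@1 deps=(None,None) exec_start@1 write@4
I1 mul r1: issue@2 deps=(None,0) exec_start@4 write@7
I2 mul r1: issue@3 deps=(None,None) exec_start@3 write@5
I3 add r3: issue@4 deps=(None,None) exec_start@4 write@7
I4 mul r4: issue@5 deps=(2,None) exec_start@5 write@7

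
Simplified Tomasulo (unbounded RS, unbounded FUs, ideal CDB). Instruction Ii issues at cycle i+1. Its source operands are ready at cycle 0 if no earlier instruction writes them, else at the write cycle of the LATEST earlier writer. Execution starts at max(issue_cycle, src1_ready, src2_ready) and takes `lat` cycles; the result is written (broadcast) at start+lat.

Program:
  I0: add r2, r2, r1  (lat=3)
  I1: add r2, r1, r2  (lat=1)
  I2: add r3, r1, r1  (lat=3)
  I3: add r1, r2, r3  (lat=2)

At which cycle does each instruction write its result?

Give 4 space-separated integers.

I0 add r2: issue@1 deps=(None,None) exec_start@1 write@4
I1 add r2: issue@2 deps=(None,0) exec_start@4 write@5
I2 add r3: issue@3 deps=(None,None) exec_start@3 write@6
I3 add r1: issue@4 deps=(1,2) exec_start@6 write@8

Answer: 4 5 6 8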